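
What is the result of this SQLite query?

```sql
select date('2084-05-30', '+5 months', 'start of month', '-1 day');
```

2084-09-30

Adding +5 months to 2084-05-30 gives 2084-10-30.
`start of month` rewinds 2084-10-30 to 2084-10-01.
Going back 1 day from 2084-10-01 reaches 2084-09-30 (last day of September, 30 days).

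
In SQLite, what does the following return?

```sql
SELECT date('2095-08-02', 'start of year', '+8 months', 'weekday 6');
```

2095-09-03

`start of year` rewinds 2095-08-02 to 2095-01-01.
Adding +8 months to 2095-01-01 gives 2095-09-01.
`weekday 6` advances to the next Saturday; 2095-09-01 is a Thursday, so it moves forward to 2095-09-03.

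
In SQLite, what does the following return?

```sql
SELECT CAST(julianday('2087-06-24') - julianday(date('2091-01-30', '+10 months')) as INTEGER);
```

Adding +10 months to 2091-01-30 gives 2091-11-30.
6 days remain in June 2087 after the 24th (30 − 24).
Full months from July 2087 through October 2091 contribute their day counts.
Then 30 days into November 2091.
Total: 6 + 31 + 31 + 30 + 31 + 30 + 31 + 31 + 29 + 31 + 30 + 31 + 30 + 31 + 31 + 30 + 31 + 30 + 31 + 31 + 28 + 31 + 30 + 31 + 30 + 31 + 31 + 30 + 31 + 30 + 31 + 31 + 28 + 31 + 30 + 31 + 30 + 31 + 31 + 30 + 31 + 30 + 31 + 31 + 28 + 31 + 30 + 31 + 30 + 31 + 31 + 30 + 31 + 30 = 1620.
The subtraction is earlier − later, so the result is −1620 → -1620.

-1620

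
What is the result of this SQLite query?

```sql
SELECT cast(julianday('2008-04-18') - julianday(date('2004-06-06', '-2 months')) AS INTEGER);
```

Adding -2 months to 2004-06-06 gives 2004-04-06.
24 days remain in April 2004 after the 6th (30 − 6).
Full months from May 2004 through March 2008 contribute their day counts.
Then 18 days into April 2008.
Total: 24 + 31 + 30 + 31 + 31 + 30 + 31 + 30 + 31 + 31 + 28 + 31 + 30 + 31 + 30 + 31 + 31 + 30 + 31 + 30 + 31 + 31 + 28 + 31 + 30 + 31 + 30 + 31 + 31 + 30 + 31 + 30 + 31 + 31 + 28 + 31 + 30 + 31 + 30 + 31 + 31 + 30 + 31 + 30 + 31 + 31 + 29 + 31 + 18 = 1473.

1473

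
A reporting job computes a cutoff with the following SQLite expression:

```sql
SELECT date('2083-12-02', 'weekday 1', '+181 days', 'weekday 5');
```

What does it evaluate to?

2084-06-09

`weekday 1` advances to the next Monday; 2083-12-02 is a Thursday, so it moves forward to 2083-12-06.
Applying '+181 days' to 2083-12-06: counting 181 days forward gives 2084-06-04.
`weekday 5` advances to the next Friday; 2084-06-04 is a Sunday, so it moves forward to 2084-06-09.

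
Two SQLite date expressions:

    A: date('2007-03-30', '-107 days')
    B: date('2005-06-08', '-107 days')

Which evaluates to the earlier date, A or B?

B

A = 2006-12-13.
B = 2005-02-21.
B is earlier.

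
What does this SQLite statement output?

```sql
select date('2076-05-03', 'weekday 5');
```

2076-05-08

`weekday 5` advances to the next Friday; 2076-05-03 is a Sunday, so it moves forward to 2076-05-08.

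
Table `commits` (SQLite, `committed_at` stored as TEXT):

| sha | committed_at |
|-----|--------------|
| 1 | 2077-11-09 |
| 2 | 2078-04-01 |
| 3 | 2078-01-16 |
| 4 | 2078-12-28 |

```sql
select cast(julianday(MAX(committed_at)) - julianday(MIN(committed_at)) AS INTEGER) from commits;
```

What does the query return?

414

MIN = 2077-11-09, MAX = 2078-12-28.
21 days remain in November 2077 after the 9th (30 − 9).
Full months from December 2077 through November 2078 contribute their day counts.
Then 28 days into December 2078.
Total: 21 + 31 + 31 + 28 + 31 + 30 + 31 + 30 + 31 + 31 + 30 + 31 + 30 + 28 = 414.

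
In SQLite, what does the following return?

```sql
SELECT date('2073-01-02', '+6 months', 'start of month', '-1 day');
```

2073-06-30

Adding +6 months to 2073-01-02 gives 2073-07-02.
`start of month` rewinds 2073-07-02 to 2073-07-01.
Going back 1 day from 2073-07-01 reaches 2073-06-30 (last day of June, 30 days).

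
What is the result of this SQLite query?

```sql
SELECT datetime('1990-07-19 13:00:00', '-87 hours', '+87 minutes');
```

1990-07-15 23:27:00

-87 hours from 1990-07-19 13:00:00 is 1990-07-15 22:00:00 (crosses midnight).
87 minutes = 1h 27m; +87 minutes from 1990-07-15 22:00:00 is 1990-07-15 23:27:00.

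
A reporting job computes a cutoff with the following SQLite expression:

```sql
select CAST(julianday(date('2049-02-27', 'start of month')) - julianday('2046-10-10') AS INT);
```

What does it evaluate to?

845

`start of month` rewinds 2049-02-27 to 2049-02-01.
21 days remain in October 2046 after the 10th (31 − 10).
Full months from November 2046 through January 2049 contribute their day counts.
Then 1 day into February 2049.
Total: 21 + 30 + 31 + 31 + 28 + 31 + 30 + 31 + 30 + 31 + 31 + 30 + 31 + 30 + 31 + 31 + 29 + 31 + 30 + 31 + 30 + 31 + 31 + 30 + 31 + 30 + 31 + 31 + 1 = 845.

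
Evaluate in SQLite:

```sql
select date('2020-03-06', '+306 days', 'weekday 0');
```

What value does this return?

Applying '+306 days' to 2020-03-06: counting 306 days forward gives 2021-01-06.
`weekday 0` advances to the next Sunday; 2021-01-06 is a Wednesday, so it moves forward to 2021-01-10.

2021-01-10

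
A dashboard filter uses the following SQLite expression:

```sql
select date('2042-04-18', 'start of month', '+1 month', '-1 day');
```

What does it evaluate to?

2042-04-30

`start of month` rewinds 2042-04-18 to 2042-04-01.
Adding +1 month to 2042-04-01 gives 2042-05-01.
Going back 1 day from 2042-05-01 reaches 2042-04-30 (last day of April, 30 days).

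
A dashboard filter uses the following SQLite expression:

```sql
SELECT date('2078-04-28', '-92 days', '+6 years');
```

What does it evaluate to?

Applying '-92 days' to 2078-04-28: counting 92 days back gives 2078-01-26.
Adding +6 years to 2078-01-26 gives 2084-01-26.

2084-01-26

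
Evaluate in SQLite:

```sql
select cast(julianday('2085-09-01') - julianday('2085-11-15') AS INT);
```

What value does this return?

29 days remain in September 2085 after the 1st (30 − 1).
October 2085: 31 days.
Then 15 days into November 2085.
Total: 29 + 31 + 15 = 75.
The subtraction is earlier − later, so the result is −75 → -75.

-75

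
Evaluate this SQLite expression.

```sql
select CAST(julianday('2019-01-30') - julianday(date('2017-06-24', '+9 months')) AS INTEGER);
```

Adding +9 months to 2017-06-24 gives 2018-03-24.
7 days remain in March 2018 after the 24th (31 − 24).
Full months from April 2018 through December 2018 contribute their day counts.
Then 30 days into January 2019.
Total: 7 + 30 + 31 + 30 + 31 + 31 + 30 + 31 + 30 + 31 + 30 = 312.

312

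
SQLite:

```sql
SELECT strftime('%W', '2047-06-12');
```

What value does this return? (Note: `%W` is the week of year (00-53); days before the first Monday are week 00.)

2047-06-12 is a Wednesday. SQLite's %W counts Mondays since the year started; the result is 23.

23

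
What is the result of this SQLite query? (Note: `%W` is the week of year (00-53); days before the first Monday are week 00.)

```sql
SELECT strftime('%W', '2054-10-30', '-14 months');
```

34

First apply '-14 months': 2054-10-30 → 2053-08-30.
2053-08-30 is a Saturday. SQLite's %W counts Mondays since the year started; the result is 34.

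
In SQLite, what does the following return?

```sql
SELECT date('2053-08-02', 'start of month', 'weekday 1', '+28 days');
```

2053-09-01

`start of month` rewinds 2053-08-02 to 2053-08-01.
`weekday 1` advances to the next Monday; 2053-08-01 is a Friday, so it moves forward to 2053-08-04.
August 2053 has 31 days; 27 remain after the 4th, so 28 days reach 2053-09-01.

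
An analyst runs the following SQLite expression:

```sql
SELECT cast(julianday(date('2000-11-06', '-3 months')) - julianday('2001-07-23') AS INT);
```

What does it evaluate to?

Adding -3 months to 2000-11-06 gives 2000-08-06.
25 days remain in August 2000 after the 6th (31 − 6).
Full months from September 2000 through June 2001 contribute their day counts.
Then 23 days into July 2001.
Total: 25 + 30 + 31 + 30 + 31 + 31 + 28 + 31 + 30 + 31 + 30 + 23 = 351.
The subtraction is earlier − later, so the result is −351 → -351.

-351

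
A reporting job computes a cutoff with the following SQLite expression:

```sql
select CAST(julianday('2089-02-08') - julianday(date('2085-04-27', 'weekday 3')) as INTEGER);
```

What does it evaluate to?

1378

`weekday 3` advances to the next Wednesday; 2085-04-27 is a Friday, so it moves forward to 2085-05-02.
29 days remain in May 2085 after the 2nd (31 − 2).
Full months from June 2085 through January 2089 contribute their day counts.
Then 8 days into February 2089.
Total: 29 + 30 + 31 + 31 + 30 + 31 + 30 + 31 + 31 + 28 + 31 + 30 + 31 + 30 + 31 + 31 + 30 + 31 + 30 + 31 + 31 + 28 + 31 + 30 + 31 + 30 + 31 + 31 + 30 + 31 + 30 + 31 + 31 + 29 + 31 + 30 + 31 + 30 + 31 + 31 + 30 + 31 + 30 + 31 + 31 + 8 = 1378.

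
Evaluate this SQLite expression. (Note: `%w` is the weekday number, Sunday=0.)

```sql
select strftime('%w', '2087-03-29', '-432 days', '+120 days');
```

First apply '-432 days', '+120 days': 2087-03-29 → 2086-05-21.
2086-05-21 is a Tuesday; with Sunday=0 that is 2.

2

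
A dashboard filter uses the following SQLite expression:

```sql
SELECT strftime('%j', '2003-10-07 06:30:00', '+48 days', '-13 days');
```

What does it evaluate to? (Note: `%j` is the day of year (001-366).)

First apply '+48 days', '-13 days': 2003-10-07 06:30:00 → 2003-11-11 06:30:00.
Day-of-year for 2003-11-11: days since 2003-01-01 inclusive = 315, zero-padded to 315.

315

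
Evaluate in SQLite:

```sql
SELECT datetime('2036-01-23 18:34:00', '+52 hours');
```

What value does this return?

+52 hours from 2036-01-23 18:34:00 is 2036-01-25 22:34:00 (crosses midnight).

2036-01-25 22:34:00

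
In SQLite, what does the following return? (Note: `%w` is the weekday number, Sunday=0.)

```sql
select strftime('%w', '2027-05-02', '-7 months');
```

First apply '-7 months': 2027-05-02 → 2026-10-02.
2026-10-02 is a Friday; with Sunday=0 that is 5.

5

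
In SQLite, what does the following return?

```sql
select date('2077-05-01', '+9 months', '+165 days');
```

Adding +9 months to 2077-05-01 gives 2078-02-01.
Applying '+165 days' to 2078-02-01: counting 165 days forward gives 2078-07-16.

2078-07-16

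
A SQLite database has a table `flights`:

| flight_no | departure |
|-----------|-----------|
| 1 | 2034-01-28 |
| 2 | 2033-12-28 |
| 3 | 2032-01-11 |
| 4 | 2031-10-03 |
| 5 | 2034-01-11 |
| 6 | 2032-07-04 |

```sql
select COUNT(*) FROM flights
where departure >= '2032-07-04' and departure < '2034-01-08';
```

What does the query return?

2

Rows in [2032-07-04, 2034-01-08): 2033-12-28, 2032-07-04 → 2 rows.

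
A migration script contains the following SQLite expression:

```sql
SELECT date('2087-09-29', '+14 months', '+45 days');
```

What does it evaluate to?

Adding +14 months to 2087-09-29 gives 2088-11-29.
Applying '+45 days' to 2088-11-29: counting 45 days forward gives 2089-01-13.

2089-01-13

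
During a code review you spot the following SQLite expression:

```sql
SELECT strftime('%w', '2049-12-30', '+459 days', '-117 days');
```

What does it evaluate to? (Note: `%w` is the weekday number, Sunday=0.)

3

First apply '+459 days', '-117 days': 2049-12-30 → 2050-12-07.
2050-12-07 is a Wednesday; with Sunday=0 that is 3.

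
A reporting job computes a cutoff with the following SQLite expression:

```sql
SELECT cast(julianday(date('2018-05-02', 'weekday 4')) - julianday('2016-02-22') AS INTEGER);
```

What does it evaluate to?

`weekday 4` advances to the next Thursday; 2018-05-02 is a Wednesday, so it moves forward to 2018-05-03.
7 days remain in February 2016 after the 22nd (29 − 22).
Full months from March 2016 through April 2018 contribute their day counts.
Then 3 days into May 2018.
Total: 7 + 31 + 30 + 31 + 30 + 31 + 31 + 30 + 31 + 30 + 31 + 31 + 28 + 31 + 30 + 31 + 30 + 31 + 31 + 30 + 31 + 30 + 31 + 31 + 28 + 31 + 30 + 3 = 801.

801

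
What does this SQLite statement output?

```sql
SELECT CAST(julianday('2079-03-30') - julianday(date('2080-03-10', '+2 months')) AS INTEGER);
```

Adding +2 months to 2080-03-10 gives 2080-05-10.
1 day remains in March 2079 after the 30th (31 − 30).
Full months from April 2079 through April 2080 contribute their day counts.
Then 10 days into May 2080.
Total: 1 + 30 + 31 + 30 + 31 + 31 + 30 + 31 + 30 + 31 + 31 + 29 + 31 + 30 + 10 = 407.
The subtraction is earlier − later, so the result is −407 → -407.

-407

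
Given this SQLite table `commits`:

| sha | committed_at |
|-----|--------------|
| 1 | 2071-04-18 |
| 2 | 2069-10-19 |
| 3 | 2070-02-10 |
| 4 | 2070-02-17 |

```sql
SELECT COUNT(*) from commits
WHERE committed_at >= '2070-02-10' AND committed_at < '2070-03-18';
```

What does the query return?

Rows in [2070-02-10, 2070-03-18): 2070-02-10, 2070-02-17 → 2 rows.

2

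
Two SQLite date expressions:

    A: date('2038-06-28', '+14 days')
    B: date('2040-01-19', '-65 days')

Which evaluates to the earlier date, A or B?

A = 2038-07-12.
B = 2039-11-15.
A is earlier.

A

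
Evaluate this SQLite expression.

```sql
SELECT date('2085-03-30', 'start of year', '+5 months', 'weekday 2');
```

`start of year` rewinds 2085-03-30 to 2085-01-01.
Adding +5 months to 2085-01-01 gives 2085-06-01.
`weekday 2` advances to the next Tuesday; 2085-06-01 is a Friday, so it moves forward to 2085-06-05.

2085-06-05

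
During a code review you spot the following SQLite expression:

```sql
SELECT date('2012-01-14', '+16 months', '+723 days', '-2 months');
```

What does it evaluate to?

Adding +16 months to 2012-01-14 gives 2013-05-14.
Applying '+723 days' to 2013-05-14: counting 723 days forward gives 2015-05-07.
Adding -2 months to 2015-05-07 gives 2015-03-07.

2015-03-07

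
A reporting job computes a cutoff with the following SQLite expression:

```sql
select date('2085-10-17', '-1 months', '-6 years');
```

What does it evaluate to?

Adding -1 month to 2085-10-17 gives 2085-09-17.
Adding -6 years to 2085-09-17 gives 2079-09-17.

2079-09-17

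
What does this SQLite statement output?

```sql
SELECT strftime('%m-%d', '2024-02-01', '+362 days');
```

First apply '+362 days': 2024-02-01 → 2025-01-28.
`%m-%d` extracts the month-day: 01-28.

01-28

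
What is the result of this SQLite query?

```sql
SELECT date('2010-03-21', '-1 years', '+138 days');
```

2009-08-06

Adding -1 year to 2010-03-21 gives 2009-03-21.
Applying '+138 days' to 2009-03-21: counting 138 days forward gives 2009-08-06.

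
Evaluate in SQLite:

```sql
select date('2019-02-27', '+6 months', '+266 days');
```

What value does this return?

Adding +6 months to 2019-02-27 gives 2019-08-27.
Applying '+266 days' to 2019-08-27: counting 266 days forward gives 2020-05-19.

2020-05-19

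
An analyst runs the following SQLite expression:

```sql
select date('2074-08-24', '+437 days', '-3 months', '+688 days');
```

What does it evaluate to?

Applying '+437 days' to 2074-08-24: counting 437 days forward gives 2075-11-04.
Adding -3 months to 2075-11-04 gives 2075-08-04.
Applying '+688 days' to 2075-08-04: counting 688 days forward gives 2077-06-22.

2077-06-22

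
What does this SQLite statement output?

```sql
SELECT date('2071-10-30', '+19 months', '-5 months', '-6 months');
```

Adding +19 months to 2071-10-30 gives 2073-05-30.
Adding -5 months to 2073-05-30 gives 2072-12-30.
Adding -6 months to 2072-12-30 gives 2072-06-30.

2072-06-30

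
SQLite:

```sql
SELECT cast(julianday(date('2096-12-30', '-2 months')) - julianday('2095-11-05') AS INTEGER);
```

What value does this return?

Adding -2 months to 2096-12-30 gives 2096-10-30.
25 days remain in November 2095 after the 5th (30 − 5).
Full months from December 2095 through September 2096 contribute their day counts.
Then 30 days into October 2096.
Total: 25 + 31 + 31 + 29 + 31 + 30 + 31 + 30 + 31 + 31 + 30 + 30 = 360.

360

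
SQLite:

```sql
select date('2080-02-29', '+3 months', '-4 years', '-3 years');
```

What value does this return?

2073-05-29

Adding +3 months to 2080-02-29 gives 2080-05-29.
Adding -4 years to 2080-05-29 gives 2076-05-29.
Adding -3 years to 2076-05-29 gives 2073-05-29.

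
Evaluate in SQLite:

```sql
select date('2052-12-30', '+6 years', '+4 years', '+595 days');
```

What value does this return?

Adding +6 years to 2052-12-30 gives 2058-12-30.
Adding +4 years to 2058-12-30 gives 2062-12-30.
Applying '+595 days' to 2062-12-30: counting 595 days forward gives 2064-08-16.

2064-08-16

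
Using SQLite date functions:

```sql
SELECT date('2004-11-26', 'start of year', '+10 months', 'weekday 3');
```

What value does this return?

`start of year` rewinds 2004-11-26 to 2004-01-01.
Adding +10 months to 2004-01-01 gives 2004-11-01.
`weekday 3` advances to the next Wednesday; 2004-11-01 is a Monday, so it moves forward to 2004-11-03.

2004-11-03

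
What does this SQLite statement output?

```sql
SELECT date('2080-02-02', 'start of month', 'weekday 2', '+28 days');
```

2080-03-05

`start of month` rewinds 2080-02-02 to 2080-02-01.
`weekday 2` advances to the next Tuesday; 2080-02-01 is a Thursday, so it moves forward to 2080-02-06.
February 2080 has 29 days; 23 remain after the 6th, so 24 days reach 2080-03-01.
Advancing 4 more days within March lands on 2080-03-05.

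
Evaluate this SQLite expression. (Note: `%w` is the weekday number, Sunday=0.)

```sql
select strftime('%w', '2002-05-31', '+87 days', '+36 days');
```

2

First apply '+87 days', '+36 days': 2002-05-31 → 2002-10-01.
2002-10-01 is a Tuesday; with Sunday=0 that is 2.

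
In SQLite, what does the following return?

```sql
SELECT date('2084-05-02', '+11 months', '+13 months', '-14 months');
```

2085-03-02

Adding +11 months to 2084-05-02 gives 2085-04-02.
Adding +13 months to 2085-04-02 gives 2086-05-02.
Adding -14 months to 2086-05-02 gives 2085-03-02.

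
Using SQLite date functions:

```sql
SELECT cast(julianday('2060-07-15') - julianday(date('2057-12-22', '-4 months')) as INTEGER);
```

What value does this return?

1058

Adding -4 months to 2057-12-22 gives 2057-08-22.
9 days remain in August 2057 after the 22nd (31 − 22).
Full months from September 2057 through June 2060 contribute their day counts.
Then 15 days into July 2060.
Total: 9 + 30 + 31 + 30 + 31 + 31 + 28 + 31 + 30 + 31 + 30 + 31 + 31 + 30 + 31 + 30 + 31 + 31 + 28 + 31 + 30 + 31 + 30 + 31 + 31 + 30 + 31 + 30 + 31 + 31 + 29 + 31 + 30 + 31 + 30 + 15 = 1058.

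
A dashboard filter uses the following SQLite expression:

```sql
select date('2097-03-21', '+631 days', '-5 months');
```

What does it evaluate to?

2098-07-12

Applying '+631 days' to 2097-03-21: counting 631 days forward gives 2098-12-12.
Adding -5 months to 2098-12-12 gives 2098-07-12.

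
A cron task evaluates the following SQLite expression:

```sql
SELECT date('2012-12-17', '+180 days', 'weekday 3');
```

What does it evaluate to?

2013-06-19

Applying '+180 days' to 2012-12-17: counting 180 days forward gives 2013-06-15.
`weekday 3` advances to the next Wednesday; 2013-06-15 is a Saturday, so it moves forward to 2013-06-19.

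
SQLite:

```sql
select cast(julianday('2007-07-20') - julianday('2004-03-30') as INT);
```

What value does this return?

1207

1 day remains in March 2004 after the 30th (31 − 30).
Full months from April 2004 through June 2007 contribute their day counts.
Then 20 days into July 2007.
Total: 1 + 30 + 31 + 30 + 31 + 31 + 30 + 31 + 30 + 31 + 31 + 28 + 31 + 30 + 31 + 30 + 31 + 31 + 30 + 31 + 30 + 31 + 31 + 28 + 31 + 30 + 31 + 30 + 31 + 31 + 30 + 31 + 30 + 31 + 31 + 28 + 31 + 30 + 31 + 30 + 20 = 1207.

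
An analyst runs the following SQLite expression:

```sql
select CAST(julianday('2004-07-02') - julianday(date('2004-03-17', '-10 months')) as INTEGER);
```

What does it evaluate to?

Adding -10 months to 2004-03-17 gives 2003-05-17.
14 days remain in May 2003 after the 17th (31 − 17).
Full months from June 2003 through June 2004 contribute their day counts.
Then 2 days into July 2004.
Total: 14 + 30 + 31 + 31 + 30 + 31 + 30 + 31 + 31 + 29 + 31 + 30 + 31 + 30 + 2 = 412.

412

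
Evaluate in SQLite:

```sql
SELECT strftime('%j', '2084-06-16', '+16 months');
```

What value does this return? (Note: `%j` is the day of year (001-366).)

289

First apply '+16 months': 2084-06-16 → 2085-10-16.
Day-of-year for 2085-10-16: days since 2085-01-01 inclusive = 289, zero-padded to 289.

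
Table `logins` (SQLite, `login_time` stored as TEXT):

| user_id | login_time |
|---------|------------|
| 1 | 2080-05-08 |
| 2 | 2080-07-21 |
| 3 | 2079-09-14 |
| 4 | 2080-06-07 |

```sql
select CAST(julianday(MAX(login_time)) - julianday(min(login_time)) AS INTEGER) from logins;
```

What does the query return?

311

MIN = 2079-09-14, MAX = 2080-07-21.
16 days remain in September 2079 after the 14th (30 − 14).
Full months from October 2079 through June 2080 contribute their day counts.
Then 21 days into July 2080.
Total: 16 + 31 + 30 + 31 + 31 + 29 + 31 + 30 + 31 + 30 + 21 = 311.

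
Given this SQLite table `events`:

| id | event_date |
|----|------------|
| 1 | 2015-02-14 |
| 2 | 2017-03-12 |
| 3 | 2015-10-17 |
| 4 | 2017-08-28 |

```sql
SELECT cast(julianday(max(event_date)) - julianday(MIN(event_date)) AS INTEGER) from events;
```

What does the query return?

926

MIN = 2015-02-14, MAX = 2017-08-28.
14 days remain in February 2015 after the 14th (28 − 14).
Full months from March 2015 through July 2017 contribute their day counts.
Then 28 days into August 2017.
Total: 14 + 31 + 30 + 31 + 30 + 31 + 31 + 30 + 31 + 30 + 31 + 31 + 29 + 31 + 30 + 31 + 30 + 31 + 31 + 30 + 31 + 30 + 31 + 31 + 28 + 31 + 30 + 31 + 30 + 31 + 28 = 926.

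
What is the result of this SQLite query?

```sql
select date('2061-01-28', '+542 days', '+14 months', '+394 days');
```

Applying '+542 days' to 2061-01-28: counting 542 days forward gives 2062-07-24.
Adding +14 months to 2062-07-24 gives 2063-09-24.
Applying '+394 days' to 2063-09-24: counting 394 days forward gives 2064-10-22.

2064-10-22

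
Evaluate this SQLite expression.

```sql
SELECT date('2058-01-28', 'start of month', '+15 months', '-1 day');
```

`start of month` rewinds 2058-01-28 to 2058-01-01.
Adding +15 months to 2058-01-01 gives 2059-04-01.
Going back 1 day from 2059-04-01 reaches 2059-03-31 (last day of March, 31 days).

2059-03-31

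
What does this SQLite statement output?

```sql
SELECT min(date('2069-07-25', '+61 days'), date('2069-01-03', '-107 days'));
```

date('2069-07-25', '+61 days') → 2069-09-24.
date('2069-01-03', '-107 days') → 2068-09-18.
Earlier of the two is 2068-09-18.

2068-09-18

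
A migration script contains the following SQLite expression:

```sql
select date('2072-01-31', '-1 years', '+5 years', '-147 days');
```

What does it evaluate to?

Adding -1 year to 2072-01-31 gives 2071-01-31.
Adding +5 years to 2071-01-31 gives 2076-01-31.
Applying '-147 days' to 2076-01-31: counting 147 days back gives 2075-09-06.

2075-09-06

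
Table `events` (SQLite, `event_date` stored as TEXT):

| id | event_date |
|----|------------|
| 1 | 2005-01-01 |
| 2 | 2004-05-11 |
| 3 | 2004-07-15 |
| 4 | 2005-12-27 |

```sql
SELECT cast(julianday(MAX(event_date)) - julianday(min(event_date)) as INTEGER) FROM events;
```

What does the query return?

595

MIN = 2004-05-11, MAX = 2005-12-27.
20 days remain in May 2004 after the 11th (31 − 11).
Full months from June 2004 through November 2005 contribute their day counts.
Then 27 days into December 2005.
Total: 20 + 30 + 31 + 31 + 30 + 31 + 30 + 31 + 31 + 28 + 31 + 30 + 31 + 30 + 31 + 31 + 30 + 31 + 30 + 27 = 595.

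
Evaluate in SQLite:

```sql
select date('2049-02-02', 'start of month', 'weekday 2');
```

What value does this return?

2049-02-02

`start of month` rewinds 2049-02-02 to 2049-02-01.
`weekday 2` advances to the next Tuesday; 2049-02-01 is a Monday, so it moves forward to 2049-02-02.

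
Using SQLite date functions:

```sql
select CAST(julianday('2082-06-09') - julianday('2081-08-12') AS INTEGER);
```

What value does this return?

301

19 days remain in August 2081 after the 12th (31 − 12).
Full months from September 2081 through May 2082 contribute their day counts.
Then 9 days into June 2082.
Total: 19 + 30 + 31 + 30 + 31 + 31 + 28 + 31 + 30 + 31 + 9 = 301.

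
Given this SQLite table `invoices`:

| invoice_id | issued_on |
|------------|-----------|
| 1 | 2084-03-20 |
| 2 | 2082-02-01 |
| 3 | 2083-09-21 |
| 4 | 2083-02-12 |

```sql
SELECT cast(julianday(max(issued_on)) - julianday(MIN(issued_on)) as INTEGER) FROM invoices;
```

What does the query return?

MIN = 2082-02-01, MAX = 2084-03-20.
27 days remain in February 2082 after the 1st (28 − 1).
Full months from March 2082 through February 2084 contribute their day counts.
Then 20 days into March 2084.
Total: 27 + 31 + 30 + 31 + 30 + 31 + 31 + 30 + 31 + 30 + 31 + 31 + 28 + 31 + 30 + 31 + 30 + 31 + 31 + 30 + 31 + 30 + 31 + 31 + 29 + 20 = 778.

778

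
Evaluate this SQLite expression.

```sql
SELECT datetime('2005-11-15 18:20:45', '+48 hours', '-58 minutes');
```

+48 hours from 2005-11-15 18:20:45 is 2005-11-17 18:20:45 (crosses midnight).
-58 minutes from 2005-11-17 18:20:45 is 2005-11-17 17:22:45.

2005-11-17 17:22:45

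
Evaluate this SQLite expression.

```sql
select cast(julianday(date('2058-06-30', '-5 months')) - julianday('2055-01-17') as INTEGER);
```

1109

Adding -5 months to 2058-06-30 gives 2058-01-30.
14 days remain in January 2055 after the 17th (31 − 17).
Full months from February 2055 through December 2057 contribute their day counts.
Then 30 days into January 2058.
Total: 14 + 28 + 31 + 30 + 31 + 30 + 31 + 31 + 30 + 31 + 30 + 31 + 31 + 29 + 31 + 30 + 31 + 30 + 31 + 31 + 30 + 31 + 30 + 31 + 31 + 28 + 31 + 30 + 31 + 30 + 31 + 31 + 30 + 31 + 30 + 31 + 30 = 1109.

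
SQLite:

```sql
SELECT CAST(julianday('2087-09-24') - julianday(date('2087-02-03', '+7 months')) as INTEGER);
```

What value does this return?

Adding +7 months to 2087-02-03 gives 2087-09-03.
Both dates are in September 2087: 24 − 3 = 21.

21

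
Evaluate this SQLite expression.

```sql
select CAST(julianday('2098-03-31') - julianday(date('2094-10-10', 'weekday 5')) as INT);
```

`weekday 5` advances to the next Friday; 2094-10-10 is a Sunday, so it moves forward to 2094-10-15.
16 days remain in October 2094 after the 15th (31 − 15).
Full months from November 2094 through February 2098 contribute their day counts.
Then 31 days into March 2098.
Total: 16 + 30 + 31 + 31 + 28 + 31 + 30 + 31 + 30 + 31 + 31 + 30 + 31 + 30 + 31 + 31 + 29 + 31 + 30 + 31 + 30 + 31 + 31 + 30 + 31 + 30 + 31 + 31 + 28 + 31 + 30 + 31 + 30 + 31 + 31 + 30 + 31 + 30 + 31 + 31 + 28 + 31 = 1263.

1263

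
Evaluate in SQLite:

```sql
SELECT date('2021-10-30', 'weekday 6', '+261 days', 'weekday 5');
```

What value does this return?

`weekday 6` advances to the next Saturday; 2021-10-30 is already a Saturday, so it stays at 2021-10-30.
Applying '+261 days' to 2021-10-30: counting 261 days forward gives 2022-07-18.
`weekday 5` advances to the next Friday; 2022-07-18 is a Monday, so it moves forward to 2022-07-22.

2022-07-22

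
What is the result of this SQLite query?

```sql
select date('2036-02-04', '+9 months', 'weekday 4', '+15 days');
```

2036-11-21

Adding +9 months to 2036-02-04 gives 2036-11-04.
`weekday 4` advances to the next Thursday; 2036-11-04 is a Tuesday, so it moves forward to 2036-11-06.
Advancing 15 more days within November lands on 2036-11-21.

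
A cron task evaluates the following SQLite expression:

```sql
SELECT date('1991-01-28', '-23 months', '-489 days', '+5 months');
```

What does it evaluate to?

Adding -23 months to 1991-01-28 gives 1989-02-28.
Applying '-489 days' to 1989-02-28: counting 489 days back gives 1987-10-28.
Adding +5 months to 1987-10-28 gives 1988-03-28.

1988-03-28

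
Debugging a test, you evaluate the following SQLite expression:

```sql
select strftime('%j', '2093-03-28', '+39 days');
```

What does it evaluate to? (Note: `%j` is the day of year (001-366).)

126

First apply '+39 days': 2093-03-28 → 2093-05-06.
Day-of-year for 2093-05-06: days since 2093-01-01 inclusive = 126, zero-padded to 126.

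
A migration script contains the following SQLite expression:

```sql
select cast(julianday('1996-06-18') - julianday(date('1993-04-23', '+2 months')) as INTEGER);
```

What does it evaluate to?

1091

Adding +2 months to 1993-04-23 gives 1993-06-23.
7 days remain in June 1993 after the 23rd (30 − 23).
Full months from July 1993 through May 1996 contribute their day counts.
Then 18 days into June 1996.
Total: 7 + 31 + 31 + 30 + 31 + 30 + 31 + 31 + 28 + 31 + 30 + 31 + 30 + 31 + 31 + 30 + 31 + 30 + 31 + 31 + 28 + 31 + 30 + 31 + 30 + 31 + 31 + 30 + 31 + 30 + 31 + 31 + 29 + 31 + 30 + 31 + 18 = 1091.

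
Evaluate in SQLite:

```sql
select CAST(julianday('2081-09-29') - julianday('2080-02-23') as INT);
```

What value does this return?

6 days remain in February 2080 after the 23rd (29 − 23).
Full months from March 2080 through August 2081 contribute their day counts.
Then 29 days into September 2081.
Total: 6 + 31 + 30 + 31 + 30 + 31 + 31 + 30 + 31 + 30 + 31 + 31 + 28 + 31 + 30 + 31 + 30 + 31 + 31 + 29 = 584.

584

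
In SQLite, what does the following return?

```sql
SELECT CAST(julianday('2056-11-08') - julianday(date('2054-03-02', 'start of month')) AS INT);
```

`start of month` rewinds 2054-03-02 to 2054-03-01.
30 days remain in March 2054 after the 1st (31 − 1).
Full months from April 2054 through October 2056 contribute their day counts.
Then 8 days into November 2056.
Total: 30 + 30 + 31 + 30 + 31 + 31 + 30 + 31 + 30 + 31 + 31 + 28 + 31 + 30 + 31 + 30 + 31 + 31 + 30 + 31 + 30 + 31 + 31 + 29 + 31 + 30 + 31 + 30 + 31 + 31 + 30 + 31 + 8 = 983.

983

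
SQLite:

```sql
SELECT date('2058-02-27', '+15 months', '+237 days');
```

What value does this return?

2060-01-19

Adding +15 months to 2058-02-27 gives 2059-05-27.
Applying '+237 days' to 2059-05-27: counting 237 days forward gives 2060-01-19.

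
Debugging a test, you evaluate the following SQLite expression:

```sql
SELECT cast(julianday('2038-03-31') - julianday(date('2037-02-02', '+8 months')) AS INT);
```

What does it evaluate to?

180

Adding +8 months to 2037-02-02 gives 2037-10-02.
29 days remain in October 2037 after the 2nd (31 − 2).
November 2037: 30 days.
December 2037: 31 days.
January 2038: 31 days.
February 2038: 28 days.
Then 31 days into March 2038.
Total: 29 + 30 + 31 + 31 + 28 + 31 = 180.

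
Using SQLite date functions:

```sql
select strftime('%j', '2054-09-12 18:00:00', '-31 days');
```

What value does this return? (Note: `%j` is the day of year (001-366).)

First apply '-31 days': 2054-09-12 18:00:00 → 2054-08-12 18:00:00.
Day-of-year for 2054-08-12: days since 2054-01-01 inclusive = 224, zero-padded to 224.

224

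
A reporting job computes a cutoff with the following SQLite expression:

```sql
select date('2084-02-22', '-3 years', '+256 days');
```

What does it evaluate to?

Adding -3 years to 2084-02-22 gives 2081-02-22.
Applying '+256 days' to 2081-02-22: counting 256 days forward gives 2081-11-05.

2081-11-05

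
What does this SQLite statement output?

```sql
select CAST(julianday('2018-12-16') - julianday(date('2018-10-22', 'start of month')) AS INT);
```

`start of month` rewinds 2018-10-22 to 2018-10-01.
30 days remain in October 2018 after the 1st (31 − 1).
November 2018: 30 days.
Then 16 days into December 2018.
Total: 30 + 30 + 16 = 76.

76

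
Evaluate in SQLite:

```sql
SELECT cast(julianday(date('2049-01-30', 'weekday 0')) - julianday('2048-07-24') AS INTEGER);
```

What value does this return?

`weekday 0` advances to the next Sunday; 2049-01-30 is a Saturday, so it moves forward to 2049-01-31.
7 days remain in July 2048 after the 24th (31 − 24).
August 2048: 31 days.
September 2048: 30 days.
October 2048: 31 days.
November 2048: 30 days.
December 2048: 31 days.
Then 31 days into January 2049.
Total: 7 + 31 + 30 + 31 + 30 + 31 + 31 = 191.

191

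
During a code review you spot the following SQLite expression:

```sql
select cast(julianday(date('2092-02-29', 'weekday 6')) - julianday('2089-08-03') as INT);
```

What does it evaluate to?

`weekday 6` advances to the next Saturday; 2092-02-29 is a Friday, so it moves forward to 2092-03-01.
28 days remain in August 2089 after the 3rd (31 − 3).
Full months from September 2089 through February 2092 contribute their day counts.
Then 1 day into March 2092.
Total: 28 + 30 + 31 + 30 + 31 + 31 + 28 + 31 + 30 + 31 + 30 + 31 + 31 + 30 + 31 + 30 + 31 + 31 + 28 + 31 + 30 + 31 + 30 + 31 + 31 + 30 + 31 + 30 + 31 + 31 + 29 + 1 = 941.

941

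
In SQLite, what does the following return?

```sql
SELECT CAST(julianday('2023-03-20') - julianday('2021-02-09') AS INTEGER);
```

769

19 days remain in February 2021 after the 9th (28 − 9).
Full months from March 2021 through February 2023 contribute their day counts.
Then 20 days into March 2023.
Total: 19 + 31 + 30 + 31 + 30 + 31 + 31 + 30 + 31 + 30 + 31 + 31 + 28 + 31 + 30 + 31 + 30 + 31 + 31 + 30 + 31 + 30 + 31 + 31 + 28 + 20 = 769.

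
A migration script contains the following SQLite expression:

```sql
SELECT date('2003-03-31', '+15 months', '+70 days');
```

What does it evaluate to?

2004-09-09

Adding +15 months to 2003-03-31 targets 2004-06-31. June 2004 has only 30 days, so SQLite normalizes the 1-day overflow forward to 2004-07-01.
Applying '+70 days' to 2004-07-01: counting 70 days forward gives 2004-09-09.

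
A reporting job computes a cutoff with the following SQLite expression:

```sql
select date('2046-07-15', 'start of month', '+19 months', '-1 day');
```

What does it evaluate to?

2048-01-31

`start of month` rewinds 2046-07-15 to 2046-07-01.
Adding +19 months to 2046-07-01 gives 2048-02-01.
Going back 1 day from 2048-02-01 reaches 2048-01-31 (last day of January, 31 days).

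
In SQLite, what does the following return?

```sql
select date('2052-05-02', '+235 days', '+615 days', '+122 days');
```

2054-12-30

Applying '+235 days' to 2052-05-02: counting 235 days forward gives 2052-12-23.
Applying '+615 days' to 2052-12-23: counting 615 days forward gives 2054-08-30.
Applying '+122 days' to 2054-08-30: counting 122 days forward gives 2054-12-30.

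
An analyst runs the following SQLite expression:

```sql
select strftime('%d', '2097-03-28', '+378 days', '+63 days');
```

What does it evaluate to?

First apply '+378 days', '+63 days': 2097-03-28 → 2098-06-12.
`%d` extracts the 2-digit day of month: 12.

12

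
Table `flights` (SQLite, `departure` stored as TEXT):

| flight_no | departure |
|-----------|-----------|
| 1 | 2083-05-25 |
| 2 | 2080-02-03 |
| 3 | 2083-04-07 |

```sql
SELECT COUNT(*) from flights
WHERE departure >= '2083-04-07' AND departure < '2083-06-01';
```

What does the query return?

2

Rows in [2083-04-07, 2083-06-01): 2083-05-25, 2083-04-07 → 2 rows.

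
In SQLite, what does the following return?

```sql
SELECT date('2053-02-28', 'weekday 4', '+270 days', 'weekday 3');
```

2053-12-03

`weekday 4` advances to the next Thursday; 2053-02-28 is a Friday, so it moves forward to 2053-03-06.
Applying '+270 days' to 2053-03-06: counting 270 days forward gives 2053-12-01.
`weekday 3` advances to the next Wednesday; 2053-12-01 is a Monday, so it moves forward to 2053-12-03.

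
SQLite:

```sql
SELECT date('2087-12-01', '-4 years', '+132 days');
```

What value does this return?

Adding -4 years to 2087-12-01 gives 2083-12-01.
Applying '+132 days' to 2083-12-01: counting 132 days forward gives 2084-04-11.

2084-04-11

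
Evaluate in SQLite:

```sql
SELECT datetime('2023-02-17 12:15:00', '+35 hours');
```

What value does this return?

+35 hours from 2023-02-17 12:15:00 is 2023-02-18 23:15:00 (crosses midnight).

2023-02-18 23:15:00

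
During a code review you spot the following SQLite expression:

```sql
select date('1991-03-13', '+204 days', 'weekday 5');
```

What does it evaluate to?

1991-10-04

Applying '+204 days' to 1991-03-13: counting 204 days forward gives 1991-10-03.
`weekday 5` advances to the next Friday; 1991-10-03 is a Thursday, so it moves forward to 1991-10-04.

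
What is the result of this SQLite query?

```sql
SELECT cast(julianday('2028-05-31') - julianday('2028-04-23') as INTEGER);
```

7 days remain in April 2028 after the 23rd (30 − 23).
Then 31 days into May 2028.
Total: 7 + 31 = 38.

38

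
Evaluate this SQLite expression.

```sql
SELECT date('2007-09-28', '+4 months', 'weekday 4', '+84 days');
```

Adding +4 months to 2007-09-28 gives 2008-01-28.
`weekday 4` advances to the next Thursday; 2008-01-28 is a Monday, so it moves forward to 2008-01-31.
Applying '+84 days' to 2008-01-31: counting 84 days forward gives 2008-04-24.

2008-04-24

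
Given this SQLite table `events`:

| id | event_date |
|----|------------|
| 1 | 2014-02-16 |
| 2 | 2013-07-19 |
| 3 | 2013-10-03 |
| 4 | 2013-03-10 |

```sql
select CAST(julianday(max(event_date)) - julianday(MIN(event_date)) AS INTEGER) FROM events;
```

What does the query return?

MIN = 2013-03-10, MAX = 2014-02-16.
21 days remain in March 2013 after the 10th (31 − 10).
Full months from April 2013 through January 2014 contribute their day counts.
Then 16 days into February 2014.
Total: 21 + 30 + 31 + 30 + 31 + 31 + 30 + 31 + 30 + 31 + 31 + 16 = 343.

343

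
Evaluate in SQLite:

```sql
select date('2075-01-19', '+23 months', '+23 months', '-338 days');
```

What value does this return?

Adding +23 months to 2075-01-19 gives 2076-12-19.
Adding +23 months to 2076-12-19 gives 2078-11-19.
Applying '-338 days' to 2078-11-19: counting 338 days back gives 2077-12-16.

2077-12-16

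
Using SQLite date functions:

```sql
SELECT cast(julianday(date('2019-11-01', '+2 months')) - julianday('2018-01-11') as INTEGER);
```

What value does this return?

720

Adding +2 months to 2019-11-01 gives 2020-01-01.
20 days remain in January 2018 after the 11th (31 − 11).
Full months from February 2018 through December 2019 contribute their day counts.
Then 1 day into January 2020.
Total: 20 + 28 + 31 + 30 + 31 + 30 + 31 + 31 + 30 + 31 + 30 + 31 + 31 + 28 + 31 + 30 + 31 + 30 + 31 + 31 + 30 + 31 + 30 + 31 + 1 = 720.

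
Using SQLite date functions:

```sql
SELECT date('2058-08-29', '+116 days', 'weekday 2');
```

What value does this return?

2058-12-24

Applying '+116 days' to 2058-08-29: counting 116 days forward gives 2058-12-23.
`weekday 2` advances to the next Tuesday; 2058-12-23 is a Monday, so it moves forward to 2058-12-24.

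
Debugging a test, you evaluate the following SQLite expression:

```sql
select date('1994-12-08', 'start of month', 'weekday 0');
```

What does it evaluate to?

`start of month` rewinds 1994-12-08 to 1994-12-01.
`weekday 0` advances to the next Sunday; 1994-12-01 is a Thursday, so it moves forward to 1994-12-04.

1994-12-04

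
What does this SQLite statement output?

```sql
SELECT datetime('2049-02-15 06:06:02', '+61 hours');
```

2049-02-17 19:06:02

+61 hours from 2049-02-15 06:06:02 is 2049-02-17 19:06:02 (crosses midnight).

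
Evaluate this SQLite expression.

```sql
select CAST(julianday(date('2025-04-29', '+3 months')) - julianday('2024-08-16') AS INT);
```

Adding +3 months to 2025-04-29 gives 2025-07-29.
15 days remain in August 2024 after the 16th (31 − 16).
Full months from September 2024 through June 2025 contribute their day counts.
Then 29 days into July 2025.
Total: 15 + 30 + 31 + 30 + 31 + 31 + 28 + 31 + 30 + 31 + 30 + 29 = 347.

347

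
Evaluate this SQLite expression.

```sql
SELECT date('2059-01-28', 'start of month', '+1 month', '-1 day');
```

2059-01-31

`start of month` rewinds 2059-01-28 to 2059-01-01.
Adding +1 month to 2059-01-01 gives 2059-02-01.
Going back 1 day from 2059-02-01 reaches 2059-01-31 (last day of January, 31 days).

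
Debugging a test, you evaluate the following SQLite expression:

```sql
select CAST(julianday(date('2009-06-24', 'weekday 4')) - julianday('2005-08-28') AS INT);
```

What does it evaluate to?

1397

`weekday 4` advances to the next Thursday; 2009-06-24 is a Wednesday, so it moves forward to 2009-06-25.
3 days remain in August 2005 after the 28th (31 − 28).
Full months from September 2005 through May 2009 contribute their day counts.
Then 25 days into June 2009.
Total: 3 + 30 + 31 + 30 + 31 + 31 + 28 + 31 + 30 + 31 + 30 + 31 + 31 + 30 + 31 + 30 + 31 + 31 + 28 + 31 + 30 + 31 + 30 + 31 + 31 + 30 + 31 + 30 + 31 + 31 + 29 + 31 + 30 + 31 + 30 + 31 + 31 + 30 + 31 + 30 + 31 + 31 + 28 + 31 + 30 + 31 + 25 = 1397.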